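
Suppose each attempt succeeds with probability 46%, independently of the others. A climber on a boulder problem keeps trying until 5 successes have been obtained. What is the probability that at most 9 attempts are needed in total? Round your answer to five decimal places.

Finishing within 9 attempts ⇔ at least 5 successes in the first 9. With X ~ Binomial(9, 0.46), P(Y ≤ 9) = 1 − P(X ≤ 4).
  k=0: C(9,0)·0.46^0·0.54^9 = 0.0039043
  k=1: C(9,1)·0.46^1·0.54^8 = 0.0299330
  k=2: C(9,2)·0.46^2·0.54^7 = 0.1019940
  k=3: C(9,3)·0.46^3·0.54^6 = 0.2027287
  k=4: C(9,4)·0.46^4·0.54^5 = 0.2590423
1 − 0.5976023 = 0.4023977

0.40240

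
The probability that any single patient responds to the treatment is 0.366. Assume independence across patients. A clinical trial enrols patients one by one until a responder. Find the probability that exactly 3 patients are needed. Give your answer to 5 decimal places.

0.14712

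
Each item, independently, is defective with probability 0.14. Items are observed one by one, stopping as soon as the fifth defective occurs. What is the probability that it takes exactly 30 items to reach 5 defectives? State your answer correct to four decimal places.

Y = trial on which the fifth success occurs; negative binomial, r=5, p=0.14.
P(Y=30) = C(29,4) · p^5 · (1−p)^25
= 23751 · 5.3782e-05 · 0.023039 = 0.029430

0.0294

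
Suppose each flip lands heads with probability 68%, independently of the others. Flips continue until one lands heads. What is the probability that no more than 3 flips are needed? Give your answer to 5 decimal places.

0.96723

Y = number of flips to the first success; geometric, p = 0.68.
P(Y ≤ 3) = 1 − (1−p)^3 = 1 − 0.0327680 = 0.9672320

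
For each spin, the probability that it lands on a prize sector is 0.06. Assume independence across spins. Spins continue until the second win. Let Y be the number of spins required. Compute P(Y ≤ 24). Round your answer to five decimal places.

Finishing within 24 spins ⇔ at least 2 successes in the first 24. With X ~ Binomial(24, 0.06), P(Y ≤ 24) = 1 − P(X ≤ 1).
  k=0: C(24,0)·0.06^0·0.94^24 = 0.2265001
  k=1: C(24,1)·0.06^1·0.94^23 = 0.3469789
1 − 0.5734791 = 0.4265209

0.42652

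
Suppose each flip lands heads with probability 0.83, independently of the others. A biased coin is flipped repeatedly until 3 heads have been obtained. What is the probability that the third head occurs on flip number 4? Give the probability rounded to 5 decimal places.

Y = trial on which the third success occurs; negative binomial, r=3, p=0.83.
P(Y=4) = C(3,2) · p^3 · (1−p)^1
= 3 · 0.57179 · 0.17 = 0.2916114

0.29161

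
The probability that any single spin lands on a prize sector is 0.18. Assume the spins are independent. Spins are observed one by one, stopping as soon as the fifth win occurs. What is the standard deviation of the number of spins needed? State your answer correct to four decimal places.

11.2491

Y = total spins until the fifth success; negative binomial with r=5, p=0.18.
SD(Y) = √[r(1−p)/p²] = √(126.543210) = 11.249143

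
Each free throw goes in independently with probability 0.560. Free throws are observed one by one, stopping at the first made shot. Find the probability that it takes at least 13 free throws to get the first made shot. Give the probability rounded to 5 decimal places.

0.00005

Y = number of free throws to the first success; geometric, p = 0.56.
P(Y > 12) = P(first 12 all fail) = (1−p)^12 = 0.0000527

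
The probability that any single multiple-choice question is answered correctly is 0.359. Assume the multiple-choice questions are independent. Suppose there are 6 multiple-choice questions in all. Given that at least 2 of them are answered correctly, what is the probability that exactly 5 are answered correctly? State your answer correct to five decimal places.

0.03288

X ~ Binomial(6, 0.359). Want P(X=5 | X≥2) = P(X=5) / P(X≥2).
P(X=5) = C(6,5)·0.359^5·0.641^1 = 0.0229341
P(X≥2) = 1 − 0.0693662 − 0.2330966 = 0.6975372
Ratio = 0.0229341 / 0.6975372 = 0.0328787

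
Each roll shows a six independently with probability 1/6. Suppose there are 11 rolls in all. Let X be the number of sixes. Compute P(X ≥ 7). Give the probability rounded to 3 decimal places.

X ~ Binomial(11, 0.166667); P(X ≥ 7) = Σ C(11,k) p^k (1−p)^(11−k) over k:
  k=7: C(11,7)·0.166667^7·0.833333^4 = 0.00057
  k=8: C(11,8)·0.166667^8·0.833333^3 = 0.00006
  k=9: C(11,9)·0.166667^9·0.833333^2 = 0.00000
  k=10: C(11,10)·0.166667^10·0.833333^1 = 0.00000
  k=11: C(11,11)·0.166667^11·0.833333^0 = 0.00000
Total = 0.00063

0.001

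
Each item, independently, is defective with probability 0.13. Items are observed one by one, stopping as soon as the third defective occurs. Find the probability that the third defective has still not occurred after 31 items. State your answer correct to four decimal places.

0.2136

Needing more than 31 items ⇔ fewer than 3 successes in the first 31. With X ~ Binomial(31, 0.13), P(Y > 31) = P(X ≤ 2).
  k=0: C(31,0)·0.13^0·0.87^31 = 0.013338
  k=1: C(31,1)·0.13^1·0.87^30 = 0.061785
  k=2: C(31,2)·0.13^2·0.87^29 = 0.138483
P(X ≤ 2) = 0.213607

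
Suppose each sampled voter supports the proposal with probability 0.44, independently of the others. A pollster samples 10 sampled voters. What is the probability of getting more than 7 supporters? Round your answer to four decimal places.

0.0236

X ~ Binomial(10, 0.44); P(X ≥ 8) = Σ C(10,k) p^k (1−p)^(10−k) over k:
  k=8: C(10,8)·0.44^8·0.56^2 = 0.019825
  k=9: C(10,9)·0.44^9·0.56^1 = 0.003461
  k=10: C(10,10)·0.44^10·0.56^0 = 0.000272
Total = 0.023558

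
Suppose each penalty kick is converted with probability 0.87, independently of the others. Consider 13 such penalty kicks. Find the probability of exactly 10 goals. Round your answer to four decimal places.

X ~ Binomial(n=13, p=0.87).
P(X=10) = C(13,10) · p^10 · (1−p)^3
= 286 · 0.24842 · 0.002197 = 0.156095

0.1561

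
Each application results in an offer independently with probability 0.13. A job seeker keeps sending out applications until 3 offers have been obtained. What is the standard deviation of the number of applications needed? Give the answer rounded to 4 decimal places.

12.4273

Y = total applications until the third success; negative binomial with r=3, p=0.13.
SD(Y) = √[r(1−p)/p²] = √(154.437870) = 12.427303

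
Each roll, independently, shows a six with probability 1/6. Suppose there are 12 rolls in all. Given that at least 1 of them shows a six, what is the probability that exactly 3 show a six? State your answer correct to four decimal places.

X ~ Binomial(12, 0.166667). Want P(X=3 | X≥1) = P(X=3) / P(X≥1).
P(X=3) = C(12,3)·0.166667^3·0.833333^9 = 0.197396
P(X≥1) = 1 − 0.112157 = 0.887843
Ratio = 0.197396 / 0.887843 = 0.222332

0.2223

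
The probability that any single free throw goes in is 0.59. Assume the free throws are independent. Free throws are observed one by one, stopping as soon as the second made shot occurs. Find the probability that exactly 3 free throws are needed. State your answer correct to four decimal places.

Y = trial on which the second success occurs; negative binomial, r=2, p=0.59.
P(Y=3) = C(2,1) · p^2 · (1−p)^1
= 2 · 0.3481 · 0.41 = 0.285442

0.2854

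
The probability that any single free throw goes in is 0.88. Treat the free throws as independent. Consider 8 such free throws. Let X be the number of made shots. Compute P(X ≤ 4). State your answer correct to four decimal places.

0.0097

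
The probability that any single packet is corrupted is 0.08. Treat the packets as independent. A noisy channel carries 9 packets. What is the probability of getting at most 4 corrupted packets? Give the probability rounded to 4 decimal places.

X ~ Binomial(9, 0.08); P(X ≤ 4) = Σ C(9,k) p^k (1−p)^(9−k) over k:
  k=0: C(9,0)·0.08^0·0.92^9 = 0.472161
  k=1: C(9,1)·0.08^1·0.92^8 = 0.369518
  k=2: C(9,2)·0.08^2·0.92^7 = 0.128528
  k=3: C(9,3)·0.08^3·0.92^6 = 0.026078
  k=4: C(9,4)·0.08^4·0.92^5 = 0.003401
Total = 0.999686

0.9997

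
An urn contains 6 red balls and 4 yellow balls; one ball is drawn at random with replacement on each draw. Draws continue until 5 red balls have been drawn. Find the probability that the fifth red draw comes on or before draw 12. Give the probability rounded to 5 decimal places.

0.94269

Finishing within 12 draws ⇔ at least 5 successes in the first 12. With X ~ Binomial(12, 0.60), P(Y ≤ 12) = 1 − P(X ≤ 4).
  k=0: C(12,0)·0.60^0·0.40^12 = 0.0000168
  k=1: C(12,1)·0.60^1·0.40^11 = 0.0003020
  k=2: C(12,2)·0.60^2·0.40^10 = 0.0024914
  k=3: C(12,3)·0.60^3·0.40^9 = 0.0124571
  k=4: C(12,4)·0.60^4·0.40^8 = 0.0420427
1 − 0.0573099 = 0.9426901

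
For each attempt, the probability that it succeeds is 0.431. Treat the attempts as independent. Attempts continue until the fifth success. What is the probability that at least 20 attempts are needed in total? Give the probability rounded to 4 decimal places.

0.0403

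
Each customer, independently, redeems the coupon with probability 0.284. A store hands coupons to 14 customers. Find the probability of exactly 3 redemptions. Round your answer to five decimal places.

X ~ Binomial(n=14, p=0.284).
P(X=3) = C(14,3) · p^3 · (1−p)^11
= 364 · 0.022906 · 0.025354 = 0.2113974

0.21140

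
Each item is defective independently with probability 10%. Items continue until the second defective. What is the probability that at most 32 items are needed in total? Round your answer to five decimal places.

Finishing within 32 items ⇔ at least 2 successes in the first 32. With X ~ Binomial(32, 0.10), P(Y ≤ 32) = 1 − P(X ≤ 1).
  k=0: C(32,0)·0.10^0·0.90^32 = 0.0343368
  k=1: C(32,1)·0.10^1·0.90^31 = 0.1220865
1 − 0.1564234 = 0.8435766

0.84358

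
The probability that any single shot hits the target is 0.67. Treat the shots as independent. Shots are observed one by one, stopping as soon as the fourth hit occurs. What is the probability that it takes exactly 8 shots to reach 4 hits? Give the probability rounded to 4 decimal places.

0.0836

Y = trial on which the fourth success occurs; negative binomial, r=4, p=0.67.
P(Y=8) = C(7,3) · p^4 · (1−p)^4
= 35 · 0.20151 · 0.011859 = 0.083642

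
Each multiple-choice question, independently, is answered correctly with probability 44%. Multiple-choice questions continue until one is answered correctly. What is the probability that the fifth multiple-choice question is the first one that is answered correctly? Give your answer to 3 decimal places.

0.043

Geometric (trials to first success), p = 0.44.
P(Y = 5) = (1−p)^4 · p = 0.098345 · 0.44 = 0.04327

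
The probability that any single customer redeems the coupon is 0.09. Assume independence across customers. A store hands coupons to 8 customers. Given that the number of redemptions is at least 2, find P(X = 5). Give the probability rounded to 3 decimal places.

0.002

X ~ Binomial(8, 0.09). Want P(X=5 | X≥2) = P(X=5) / P(X≥2).
P(X=5) = C(8,5)·0.09^5·0.91^3 = 0.00025
P(X≥2) = 1 − 0.47025 − 0.37207 = 0.15768
Ratio = 0.00025 / 0.15768 = 0.00158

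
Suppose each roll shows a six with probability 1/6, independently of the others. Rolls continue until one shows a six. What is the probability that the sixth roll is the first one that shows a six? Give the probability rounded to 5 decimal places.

0.06698

Geometric (trials to first success), p = 0.166667.
P(Y = 6) = (1−p)^5 · p = 0.40188 · 0.166667 = 0.0669796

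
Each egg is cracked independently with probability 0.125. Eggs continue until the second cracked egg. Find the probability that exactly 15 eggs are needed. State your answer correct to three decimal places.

Y = trial on which the second success occurs; negative binomial, r=2, p=0.125.
P(Y=15) = C(14,1) · p^2 · (1−p)^13
= 14 · 0.015625 · 0.17624 = 0.03855

0.039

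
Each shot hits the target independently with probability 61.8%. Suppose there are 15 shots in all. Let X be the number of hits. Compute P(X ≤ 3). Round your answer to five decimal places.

X ~ Binomial(15, 0.618); P(X ≤ 3) = Σ C(15,k) p^k (1−p)^(15−k) over k:
  k=0: C(15,0)·0.618^0·0.382^15 = 0.0000005
  k=1: C(15,1)·0.618^1·0.382^14 = 0.0000131
  k=2: C(15,2)·0.618^2·0.382^13 = 0.0001479
  k=3: C(15,3)·0.618^3·0.382^12 = 0.0010369
Total = 0.0011984

0.00120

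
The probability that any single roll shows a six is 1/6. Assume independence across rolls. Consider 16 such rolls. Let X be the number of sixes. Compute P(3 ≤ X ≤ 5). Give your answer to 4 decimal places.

0.4754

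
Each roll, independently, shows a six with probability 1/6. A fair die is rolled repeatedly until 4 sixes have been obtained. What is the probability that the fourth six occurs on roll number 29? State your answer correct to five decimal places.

0.02650

Y = trial on which the fourth success occurs; negative binomial, r=4, p=0.166667.
P(Y=29) = C(28,3) · p^4 · (1−p)^25
= 3276 · 0.0007716 · 0.010483 = 0.0264977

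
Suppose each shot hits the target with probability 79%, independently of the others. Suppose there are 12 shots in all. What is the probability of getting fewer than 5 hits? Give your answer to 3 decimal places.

X ~ Binomial(12, 0.79); P(X ≤ 4) = Σ C(12,k) p^k (1−p)^(12−k) over k:
  k=0: C(12,0)·0.79^0·0.21^12 = 0.00000
  k=1: C(12,1)·0.79^1·0.21^11 = 0.00000
  k=2: C(12,2)·0.79^2·0.21^10 = 0.00001
  k=3: C(12,3)·0.79^3·0.21^9 = 0.00009
  k=4: C(12,4)·0.79^4·0.21^8 = 0.00073
Total = 0.00082

0.001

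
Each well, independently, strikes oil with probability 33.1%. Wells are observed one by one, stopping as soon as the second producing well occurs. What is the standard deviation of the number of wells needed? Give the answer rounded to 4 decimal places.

Y = total wells until the second success; negative binomial with r=2, p=0.331.
SD(Y) = √[r(1−p)/p²] = √(12.212375) = 3.494621

3.4946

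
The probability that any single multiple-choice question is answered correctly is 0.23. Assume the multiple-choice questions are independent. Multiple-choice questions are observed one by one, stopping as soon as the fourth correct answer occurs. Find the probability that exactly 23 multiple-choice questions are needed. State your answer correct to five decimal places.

0.03004

Y = trial on which the fourth success occurs; negative binomial, r=4, p=0.23.
P(Y=23) = C(22,3) · p^4 · (1−p)^19
= 1540 · 0.0027984 · 0.0069715 = 0.0300439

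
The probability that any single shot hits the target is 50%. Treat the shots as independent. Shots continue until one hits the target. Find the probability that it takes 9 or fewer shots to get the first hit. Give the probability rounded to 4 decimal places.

0.9980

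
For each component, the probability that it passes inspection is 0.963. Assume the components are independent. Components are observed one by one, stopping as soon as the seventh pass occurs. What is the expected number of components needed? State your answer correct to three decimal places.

Y = total components until the seventh success; negative binomial with r=7, p=0.963.
E[Y] = r / p = 7 / 0.963 = 7.26895

7.269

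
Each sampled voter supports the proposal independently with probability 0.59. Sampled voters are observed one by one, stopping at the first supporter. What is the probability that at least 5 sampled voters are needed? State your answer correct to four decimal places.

0.0283

Y = number of sampled voters to the first success; geometric, p = 0.59.
P(Y > 4) = P(first 4 all fail) = (1−p)^4 = 0.028258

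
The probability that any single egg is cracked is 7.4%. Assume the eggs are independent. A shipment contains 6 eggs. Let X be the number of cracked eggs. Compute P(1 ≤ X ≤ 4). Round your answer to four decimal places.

0.3695

X ~ Binomial(6, 0.074); P(1 ≤ X ≤ 4) = Σ C(6,k) p^k (1−p)^(6−k) over k:
  k=1: C(6,1)·0.074^1·0.926^5 = 0.302300
  k=2: C(6,2)·0.074^2·0.926^4 = 0.060395
  k=3: C(6,3)·0.074^3·0.926^3 = 0.006435
  k=4: C(6,4)·0.074^4·0.926^2 = 0.000386
Total = 0.369515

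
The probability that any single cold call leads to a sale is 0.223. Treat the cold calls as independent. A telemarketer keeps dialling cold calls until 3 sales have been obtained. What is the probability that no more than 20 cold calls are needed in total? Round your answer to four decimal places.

Finishing within 20 cold calls ⇔ at least 3 successes in the first 20. With X ~ Binomial(20, 0.223), P(Y ≤ 20) = 1 − P(X ≤ 2).
  k=0: C(20,0)·0.223^0·0.777^20 = 0.006433
  k=1: C(20,1)·0.223^1·0.777^19 = 0.036926
  k=2: C(20,2)·0.223^2·0.777^18 = 0.100680
1 − 0.144039 = 0.855961

0.8560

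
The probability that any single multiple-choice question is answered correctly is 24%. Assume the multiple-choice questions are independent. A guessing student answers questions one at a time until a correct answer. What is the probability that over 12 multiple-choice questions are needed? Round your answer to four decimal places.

0.0371

Y = number of multiple-choice questions to the first success; geometric, p = 0.24.
P(Y > 12) = P(first 12 all fail) = (1−p)^12 = 0.037133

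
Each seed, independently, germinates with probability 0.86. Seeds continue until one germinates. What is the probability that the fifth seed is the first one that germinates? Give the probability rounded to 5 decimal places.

0.00033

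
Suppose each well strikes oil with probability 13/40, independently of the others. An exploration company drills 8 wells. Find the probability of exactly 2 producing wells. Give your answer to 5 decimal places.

0.27974

X ~ Binomial(n=8, p=0.325).
P(X=2) = C(8,2) · p^2 · (1−p)^6
= 28 · 0.10562 · 0.094585 = 0.2797354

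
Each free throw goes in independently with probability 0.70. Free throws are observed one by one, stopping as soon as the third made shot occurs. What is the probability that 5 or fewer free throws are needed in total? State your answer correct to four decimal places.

0.8369

Finishing within 5 free throws ⇔ at least 3 successes in the first 5. With X ~ Binomial(5, 0.70), P(Y ≤ 5) = 1 − P(X ≤ 2).
  k=0: C(5,0)·0.70^0·0.30^5 = 0.002430
  k=1: C(5,1)·0.70^1·0.30^4 = 0.028350
  k=2: C(5,2)·0.70^2·0.30^3 = 0.132300
1 − 0.163080 = 0.836920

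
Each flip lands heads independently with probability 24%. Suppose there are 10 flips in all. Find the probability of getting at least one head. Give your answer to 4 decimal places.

P(at least one) = 1 − P(none) = 1 − (1 − 0.24)^10
= 1 − 0.064289 = 0.935711

0.9357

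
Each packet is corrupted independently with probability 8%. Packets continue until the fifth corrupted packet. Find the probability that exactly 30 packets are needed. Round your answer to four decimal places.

Y = trial on which the fifth success occurs; negative binomial, r=5, p=0.08.
P(Y=30) = C(29,4) · p^5 · (1−p)^25
= 23751 · 3.2768e-06 · 0.12436 = 0.009679

0.0097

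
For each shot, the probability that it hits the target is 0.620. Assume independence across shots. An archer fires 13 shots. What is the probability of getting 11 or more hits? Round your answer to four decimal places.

0.0765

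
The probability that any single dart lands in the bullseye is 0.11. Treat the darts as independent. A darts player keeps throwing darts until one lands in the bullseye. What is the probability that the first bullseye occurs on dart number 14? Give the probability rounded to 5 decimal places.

0.02418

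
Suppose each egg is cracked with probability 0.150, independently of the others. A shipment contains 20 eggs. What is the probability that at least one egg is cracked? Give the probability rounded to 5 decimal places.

0.96124

P(at least one) = 1 − P(none) = 1 − (1 − 0.15)^20
= 1 − 0.0387595 = 0.9612405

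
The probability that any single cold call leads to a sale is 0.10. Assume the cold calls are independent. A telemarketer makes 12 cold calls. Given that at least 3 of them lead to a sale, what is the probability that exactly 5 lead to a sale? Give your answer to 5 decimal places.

X ~ Binomial(12, 0.10). Want P(X=5 | X≥3) = P(X=5) / P(X≥3).
P(X=5) = C(12,5)·0.10^5·0.90^7 = 0.0037881
P(X≥3) = 1 − 0.2824295 − 0.3765727 − 0.2301278 = 0.1108700
Ratio = 0.0037881 / 0.1108700 = 0.0341672

0.03417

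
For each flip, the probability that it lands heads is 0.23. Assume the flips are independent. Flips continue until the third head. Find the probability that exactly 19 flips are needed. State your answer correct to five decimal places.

Y = trial on which the third success occurs; negative binomial, r=3, p=0.23.
P(Y=19) = C(18,2) · p^3 · (1−p)^16
= 153 · 0.012167 · 0.01527 = 0.0284267

0.02843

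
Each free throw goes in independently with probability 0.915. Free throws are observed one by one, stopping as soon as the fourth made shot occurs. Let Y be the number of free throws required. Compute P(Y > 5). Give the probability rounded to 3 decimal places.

0.061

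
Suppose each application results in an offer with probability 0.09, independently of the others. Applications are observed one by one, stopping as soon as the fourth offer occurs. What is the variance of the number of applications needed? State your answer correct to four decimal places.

449.3827

Y = total applications until the fourth success; negative binomial with r=4, p=0.09.
Var(Y) = r(1−p)/p² = 4·0.91 / 0.09² = 449.382716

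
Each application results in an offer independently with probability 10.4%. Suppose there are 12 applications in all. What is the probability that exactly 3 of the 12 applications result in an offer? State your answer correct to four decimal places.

X ~ Binomial(n=12, p=0.104).
P(X=3) = C(12,3) · p^3 · (1−p)^9
= 220 · 0.0011249 · 0.3722 = 0.092107

0.0921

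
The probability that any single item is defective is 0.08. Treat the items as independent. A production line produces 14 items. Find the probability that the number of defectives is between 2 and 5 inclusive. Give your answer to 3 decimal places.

X ~ Binomial(14, 0.08); P(2 ≤ X ≤ 5) = Σ C(14,k) p^k (1−p)^(14−k) over k:
  k=2: C(14,2)·0.08^2·0.92^12 = 0.21413
  k=3: C(14,3)·0.08^3·0.92^11 = 0.07448
  k=4: C(14,4)·0.08^4·0.92^10 = 0.01781
  k=5: C(14,5)·0.08^5·0.92^9 = 0.00310
Total = 0.30952

0.310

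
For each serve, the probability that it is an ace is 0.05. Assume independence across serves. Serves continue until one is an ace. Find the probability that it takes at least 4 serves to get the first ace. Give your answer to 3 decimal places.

0.857

Y = number of serves to the first success; geometric, p = 0.05.
P(Y > 3) = P(first 3 all fail) = (1−p)^3 = 0.85737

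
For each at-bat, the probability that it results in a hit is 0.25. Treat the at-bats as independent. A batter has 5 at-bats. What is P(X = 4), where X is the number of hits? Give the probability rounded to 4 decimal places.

0.0146

X ~ Binomial(n=5, p=0.25).
P(X=4) = C(5,4) · p^4 · (1−p)^1
= 5 · 0.0039062 · 0.75 = 0.014648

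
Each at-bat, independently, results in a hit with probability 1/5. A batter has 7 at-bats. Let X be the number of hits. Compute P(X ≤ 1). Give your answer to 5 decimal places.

0.57672

X ~ Binomial(7, 0.20); P(X ≤ 1) = Σ C(7,k) p^k (1−p)^(7−k) over k:
  k=0: C(7,0)·0.20^0·0.80^7 = 0.2097152
  k=1: C(7,1)·0.20^1·0.80^6 = 0.3670016
Total = 0.5767168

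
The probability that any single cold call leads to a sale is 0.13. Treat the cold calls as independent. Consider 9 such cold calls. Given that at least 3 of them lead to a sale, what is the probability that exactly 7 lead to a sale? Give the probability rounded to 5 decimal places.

X ~ Binomial(9, 0.13). Want P(X=7 | X≥3) = P(X=7) / P(X≥3).
P(X=7) = C(9,7)·0.13^7·0.87^2 = 0.0000171
P(X≥3) = 1 − 0.2855442 − 0.3840077 − 0.2295218 = 0.1009264
Ratio = 0.0000171 / 0.1009264 = 0.0001694

0.00017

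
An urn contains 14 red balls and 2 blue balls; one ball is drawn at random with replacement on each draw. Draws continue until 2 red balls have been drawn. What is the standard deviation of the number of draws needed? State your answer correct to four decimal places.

0.5714

Y = total draws until the second success; negative binomial with r=2, p=0.875.
SD(Y) = √[r(1−p)/p²] = √(0.326531) = 0.571429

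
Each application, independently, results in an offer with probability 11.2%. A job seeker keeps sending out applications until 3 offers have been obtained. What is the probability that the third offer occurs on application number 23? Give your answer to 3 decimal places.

Y = trial on which the third success occurs; negative binomial, r=3, p=0.112.
P(Y=23) = C(22,2) · p^3 · (1−p)^20
= 231 · 0.0014049 · 0.092952 = 0.03017

0.030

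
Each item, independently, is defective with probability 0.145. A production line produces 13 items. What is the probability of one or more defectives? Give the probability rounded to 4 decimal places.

0.8695

P(at least one) = 1 − P(none) = 1 − (1 − 0.145)^13
= 1 − 0.130485 = 0.869515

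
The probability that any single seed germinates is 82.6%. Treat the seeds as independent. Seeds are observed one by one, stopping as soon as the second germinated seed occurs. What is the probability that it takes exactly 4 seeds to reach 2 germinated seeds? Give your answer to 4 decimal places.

0.0620

Y = trial on which the second success occurs; negative binomial, r=2, p=0.826.
P(Y=4) = C(3,1) · p^2 · (1−p)^2
= 3 · 0.68228 · 0.030276 = 0.061970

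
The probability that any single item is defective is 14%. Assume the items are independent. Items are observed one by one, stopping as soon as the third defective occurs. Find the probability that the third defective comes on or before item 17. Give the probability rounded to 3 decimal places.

Finishing within 17 items ⇔ at least 3 successes in the first 17. With X ~ Binomial(17, 0.14), P(Y ≤ 17) = 1 − P(X ≤ 2).
  k=0: C(17,0)·0.14^0·0.86^17 = 0.07700
  k=1: C(17,1)·0.14^1·0.86^16 = 0.21308
  k=2: C(17,2)·0.14^2·0.86^15 = 0.27751
1 − 0.56759 = 0.43241

0.432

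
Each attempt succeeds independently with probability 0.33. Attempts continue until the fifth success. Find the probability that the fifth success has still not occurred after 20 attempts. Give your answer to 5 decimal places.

Needing more than 20 attempts ⇔ fewer than 5 successes in the first 20. With X ~ Binomial(20, 0.33), P(Y > 20) = P(X ≤ 4).
  k=0: C(20,0)·0.33^0·0.67^20 = 0.0003323
  k=1: C(20,1)·0.33^1·0.67^19 = 0.0032731
  k=2: C(20,2)·0.33^2·0.67^18 = 0.0153154
  k=3: C(20,3)·0.33^3·0.67^17 = 0.0452604
  k=4: C(20,4)·0.33^4·0.67^16 = 0.0947428
P(X ≤ 4) = 0.1589240

0.15892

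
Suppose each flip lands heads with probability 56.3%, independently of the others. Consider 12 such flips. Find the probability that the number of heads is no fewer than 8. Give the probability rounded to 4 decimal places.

0.3373

X ~ Binomial(12, 0.563); P(X ≥ 8) = Σ C(12,k) p^k (1−p)^(12−k) over k:
  k=8: C(12,8)·0.563^8·0.437^4 = 0.182221
  k=9: C(12,9)·0.563^9·0.437^3 = 0.104338
  k=10: C(12,10)·0.563^10·0.437^2 = 0.040327
  k=11: C(12,11)·0.563^11·0.437^1 = 0.009446
  k=12: C(12,12)·0.563^12·0.437^0 = 0.001014
Total = 0.337346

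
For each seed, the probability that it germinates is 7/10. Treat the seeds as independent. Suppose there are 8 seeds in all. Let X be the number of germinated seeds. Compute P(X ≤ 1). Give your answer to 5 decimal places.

X ~ Binomial(8, 0.70); P(X ≤ 1) = Σ C(8,k) p^k (1−p)^(8−k) over k:
  k=0: C(8,0)·0.70^0·0.30^8 = 0.0000656
  k=1: C(8,1)·0.70^1·0.30^7 = 0.0012247
Total = 0.0012903

0.00129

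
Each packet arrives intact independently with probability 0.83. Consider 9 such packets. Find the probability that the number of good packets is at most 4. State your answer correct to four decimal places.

X ~ Binomial(9, 0.83); P(X ≤ 4) = Σ C(9,k) p^k (1−p)^(9−k) over k:
  k=0: C(9,0)·0.83^0·0.17^9 = 0.000000
  k=1: C(9,1)·0.83^1·0.17^8 = 0.000005
  k=2: C(9,2)·0.83^2·0.17^7 = 0.000102
  k=3: C(9,3)·0.83^3·0.17^6 = 0.001159
  k=4: C(9,4)·0.83^4·0.17^5 = 0.008490
Total = 0.009757

0.0098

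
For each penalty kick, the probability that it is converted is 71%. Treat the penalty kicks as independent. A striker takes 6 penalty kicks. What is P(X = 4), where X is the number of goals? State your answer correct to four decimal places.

X ~ Binomial(n=6, p=0.71).
P(X=4) = C(6,4) · p^4 · (1−p)^2
= 15 · 0.25412 · 0.0841 = 0.320568

0.3206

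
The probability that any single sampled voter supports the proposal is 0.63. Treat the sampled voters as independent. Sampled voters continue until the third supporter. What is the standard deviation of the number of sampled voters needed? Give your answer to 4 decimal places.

1.6723

Y = total sampled voters until the third success; negative binomial with r=3, p=0.63.
SD(Y) = √[r(1−p)/p²] = √(2.796674) = 1.672326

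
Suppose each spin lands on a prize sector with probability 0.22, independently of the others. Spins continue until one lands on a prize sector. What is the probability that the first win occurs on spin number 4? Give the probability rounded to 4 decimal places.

0.1044

Geometric (trials to first success), p = 0.22.
P(Y = 4) = (1−p)^3 · p = 0.47455 · 0.22 = 0.104401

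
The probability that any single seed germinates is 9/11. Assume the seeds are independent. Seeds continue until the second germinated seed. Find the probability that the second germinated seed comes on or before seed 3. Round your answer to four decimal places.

Finishing within 3 seeds ⇔ at least 2 successes in the first 3. With X ~ Binomial(3, 0.818182), P(Y ≤ 3) = 1 − P(X ≤ 1).
  k=0: C(3,0)·0.818182^0·0.181818^3 = 0.006011
  k=1: C(3,1)·0.818182^1·0.181818^2 = 0.081142
1 − 0.087153 = 0.912847

0.9128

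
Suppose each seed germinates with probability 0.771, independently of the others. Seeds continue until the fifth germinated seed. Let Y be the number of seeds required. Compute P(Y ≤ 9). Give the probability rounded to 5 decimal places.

0.96565

Finishing within 9 seeds ⇔ at least 5 successes in the first 9. With X ~ Binomial(9, 0.771), P(Y ≤ 9) = 1 − P(X ≤ 4).
  k=0: C(9,0)·0.771^0·0.229^9 = 0.0000017
  k=1: C(9,1)·0.771^1·0.229^8 = 0.0000525
  k=2: C(9,2)·0.771^2·0.229^7 = 0.0007067
  k=3: C(9,3)·0.771^3·0.229^6 = 0.0055521
  k=4: C(9,4)·0.771^4·0.229^5 = 0.0280392
1 − 0.0343522 = 0.9656478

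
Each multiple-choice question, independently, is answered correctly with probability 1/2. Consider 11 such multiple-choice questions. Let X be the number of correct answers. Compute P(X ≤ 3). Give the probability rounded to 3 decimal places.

0.113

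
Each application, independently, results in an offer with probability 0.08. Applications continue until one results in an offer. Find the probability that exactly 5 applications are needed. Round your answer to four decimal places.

0.0573

Geometric (trials to first success), p = 0.08.
P(Y = 5) = (1−p)^4 · p = 0.71639 · 0.08 = 0.057311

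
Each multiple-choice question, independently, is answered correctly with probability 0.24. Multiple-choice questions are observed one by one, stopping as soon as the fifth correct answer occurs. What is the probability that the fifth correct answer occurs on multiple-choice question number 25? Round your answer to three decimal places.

Y = trial on which the fifth success occurs; negative binomial, r=5, p=0.24.
P(Y=25) = C(24,4) · p^5 · (1−p)^20
= 10626 · 0.00079626 · 0.0041331 = 0.03497

0.035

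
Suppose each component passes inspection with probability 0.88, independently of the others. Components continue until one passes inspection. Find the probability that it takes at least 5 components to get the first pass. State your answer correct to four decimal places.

Y = number of components to the first success; geometric, p = 0.88.
P(Y > 4) = P(first 4 all fail) = (1−p)^4 = 0.000207

0.0002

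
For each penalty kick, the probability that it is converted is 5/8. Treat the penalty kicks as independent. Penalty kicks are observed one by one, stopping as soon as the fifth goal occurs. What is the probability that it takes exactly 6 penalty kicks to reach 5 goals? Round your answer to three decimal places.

0.179

Y = trial on which the fifth success occurs; negative binomial, r=5, p=0.625.
P(Y=6) = C(5,4) · p^5 · (1−p)^1
= 5 · 0.095367 · 0.375 = 0.17881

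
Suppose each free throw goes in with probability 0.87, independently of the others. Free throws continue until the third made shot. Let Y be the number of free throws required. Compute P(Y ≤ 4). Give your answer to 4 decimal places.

0.9153

Finishing within 4 free throws ⇔ at least 3 successes in the first 4. With X ~ Binomial(4, 0.87), P(Y ≤ 4) = 1 − P(X ≤ 2).
  k=0: C(4,0)·0.87^0·0.13^4 = 0.000286
  k=1: C(4,1)·0.87^1·0.13^3 = 0.007646
  k=2: C(4,2)·0.87^2·0.13^2 = 0.076750
1 − 0.084681 = 0.915319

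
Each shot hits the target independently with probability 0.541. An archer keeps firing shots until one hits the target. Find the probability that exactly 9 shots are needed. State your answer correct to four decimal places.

Geometric (trials to first success), p = 0.541.
P(Y = 9) = (1−p)^8 · p = 0.0019702 · 0.541 = 0.001066

0.0011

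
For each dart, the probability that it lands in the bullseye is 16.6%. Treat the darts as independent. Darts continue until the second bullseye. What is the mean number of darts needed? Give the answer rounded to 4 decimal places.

12.0482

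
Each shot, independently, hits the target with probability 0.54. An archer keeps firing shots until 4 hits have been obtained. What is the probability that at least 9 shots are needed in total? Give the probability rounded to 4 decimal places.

0.2798

Needing more than 8 shots ⇔ fewer than 4 successes in the first 8. With X ~ Binomial(8, 0.54), P(Y > 8) = P(X ≤ 3).
  k=0: C(8,0)·0.54^0·0.46^8 = 0.002005
  k=1: C(8,1)·0.54^1·0.46^7 = 0.018827
  k=2: C(8,2)·0.54^2·0.46^6 = 0.077356
  k=3: C(8,3)·0.54^3·0.46^5 = 0.181618
P(X ≤ 3) = 0.279806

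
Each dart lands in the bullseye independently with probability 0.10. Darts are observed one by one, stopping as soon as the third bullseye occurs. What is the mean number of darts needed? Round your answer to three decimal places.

30.000

Y = total darts until the third success; negative binomial with r=3, p=0.10.
E[Y] = r / p = 3 / 0.10 = 30.00000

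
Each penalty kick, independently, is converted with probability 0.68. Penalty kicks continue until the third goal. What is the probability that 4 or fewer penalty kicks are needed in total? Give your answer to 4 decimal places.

0.6163

Finishing within 4 penalty kicks ⇔ at least 3 successes in the first 4. With X ~ Binomial(4, 0.68), P(Y ≤ 4) = 1 − P(X ≤ 2).
  k=0: C(4,0)·0.68^0·0.32^4 = 0.010486
  k=1: C(4,1)·0.68^1·0.32^3 = 0.089129
  k=2: C(4,2)·0.68^2·0.32^2 = 0.284099
1 − 0.383713 = 0.616287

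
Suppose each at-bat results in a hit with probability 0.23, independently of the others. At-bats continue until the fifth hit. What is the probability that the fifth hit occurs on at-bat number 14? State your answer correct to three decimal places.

Y = trial on which the fifth success occurs; negative binomial, r=5, p=0.23.
P(Y=14) = C(13,4) · p^5 · (1−p)^9
= 715 · 0.00064363 · 0.095152 = 0.04379

0.044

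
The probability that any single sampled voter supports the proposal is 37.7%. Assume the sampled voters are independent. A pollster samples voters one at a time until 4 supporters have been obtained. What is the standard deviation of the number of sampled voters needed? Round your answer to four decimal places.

Y = total sampled voters until the fourth success; negative binomial with r=4, p=0.377.
SD(Y) = √[r(1−p)/p²] = √(17.533368) = 4.187286

4.1873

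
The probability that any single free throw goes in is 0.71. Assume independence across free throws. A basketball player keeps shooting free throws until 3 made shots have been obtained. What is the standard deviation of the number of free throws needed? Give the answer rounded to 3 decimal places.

Y = total free throws until the third success; negative binomial with r=3, p=0.71.
SD(Y) = √[r(1−p)/p²] = √(1.72585) = 1.31372

1.314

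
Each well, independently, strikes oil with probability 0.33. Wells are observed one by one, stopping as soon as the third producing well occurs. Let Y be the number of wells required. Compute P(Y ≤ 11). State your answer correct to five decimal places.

0.75866

Finishing within 11 wells ⇔ at least 3 successes in the first 11. With X ~ Binomial(11, 0.33), P(Y ≤ 11) = 1 − P(X ≤ 2).
  k=0: C(11,0)·0.33^0·0.67^11 = 0.0122130
  k=1: C(11,1)·0.33^1·0.67^10 = 0.0661690
  k=2: C(11,2)·0.33^2·0.67^9 = 0.1629535
1 − 0.2413356 = 0.7586644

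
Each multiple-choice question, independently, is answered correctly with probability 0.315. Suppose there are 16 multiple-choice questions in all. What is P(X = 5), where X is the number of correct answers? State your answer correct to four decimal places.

0.2111

X ~ Binomial(n=16, p=0.315).
P(X=5) = C(16,5) · p^5 · (1−p)^11
= 4368 · 0.0031014 · 0.015581 = 0.211073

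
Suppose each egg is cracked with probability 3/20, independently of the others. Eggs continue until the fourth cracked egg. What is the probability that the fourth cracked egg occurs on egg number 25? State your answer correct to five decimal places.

Y = trial on which the fourth success occurs; negative binomial, r=4, p=0.15.
P(Y=25) = C(24,3) · p^4 · (1−p)^21
= 2024 · 0.00050625 · 0.032946 = 0.0337577

0.03376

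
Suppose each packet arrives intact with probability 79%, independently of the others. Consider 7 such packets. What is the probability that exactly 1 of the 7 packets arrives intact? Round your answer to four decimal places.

X ~ Binomial(n=7, p=0.79).
P(X=1) = C(7,1) · p^1 · (1−p)^6
= 7 · 0.79 · 8.5766e-05 = 0.000474

0.0005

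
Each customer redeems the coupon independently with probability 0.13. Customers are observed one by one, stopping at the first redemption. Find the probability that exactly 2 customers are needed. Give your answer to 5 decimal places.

0.11310

Geometric (trials to first success), p = 0.13.
P(Y = 2) = (1−p)^1 · p = 0.87 · 0.13 = 0.1131000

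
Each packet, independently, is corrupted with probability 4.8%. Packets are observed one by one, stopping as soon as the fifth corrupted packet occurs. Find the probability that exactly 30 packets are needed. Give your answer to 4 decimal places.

Y = trial on which the fifth success occurs; negative binomial, r=5, p=0.048.
P(Y=30) = C(29,4) · p^5 · (1−p)^25
= 23751 · 2.548e-07 · 0.29236 = 0.001769

0.0018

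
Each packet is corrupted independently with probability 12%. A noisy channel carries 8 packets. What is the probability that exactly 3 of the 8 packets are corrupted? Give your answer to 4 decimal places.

0.0511

X ~ Binomial(n=8, p=0.12).
P(X=3) = C(8,3) · p^3 · (1−p)^5
= 56 · 0.001728 · 0.52773 = 0.051068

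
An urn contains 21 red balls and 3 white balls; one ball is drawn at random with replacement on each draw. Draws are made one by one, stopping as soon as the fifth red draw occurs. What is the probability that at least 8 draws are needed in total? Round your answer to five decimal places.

Needing more than 7 draws ⇔ fewer than 5 successes in the first 7. With X ~ Binomial(7, 0.875), P(Y > 7) = P(X ≤ 4).
  k=0: C(7,0)·0.875^0·0.125^7 = 0.0000005
  k=1: C(7,1)·0.875^1·0.125^6 = 0.0000234
  k=2: C(7,2)·0.875^2·0.125^5 = 0.0004907
  k=3: C(7,3)·0.875^3·0.125^4 = 0.0057244
  k=4: C(7,4)·0.875^4·0.125^3 = 0.0400710
P(X ≤ 4) = 0.0463099

0.04631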